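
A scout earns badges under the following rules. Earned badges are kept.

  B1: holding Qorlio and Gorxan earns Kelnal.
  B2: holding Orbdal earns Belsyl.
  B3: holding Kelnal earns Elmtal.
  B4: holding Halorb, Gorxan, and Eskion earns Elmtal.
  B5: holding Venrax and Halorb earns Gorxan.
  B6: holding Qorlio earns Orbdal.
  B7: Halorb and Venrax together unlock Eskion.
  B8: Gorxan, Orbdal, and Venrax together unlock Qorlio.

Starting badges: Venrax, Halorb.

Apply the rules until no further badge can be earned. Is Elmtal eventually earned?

With Halorb and Venrax, Eskion is earned (B7).
With Venrax and Halorb, Gorxan is earned (B5).
With Halorb, Gorxan, and Eskion, Elmtal is earned (B4).

Yes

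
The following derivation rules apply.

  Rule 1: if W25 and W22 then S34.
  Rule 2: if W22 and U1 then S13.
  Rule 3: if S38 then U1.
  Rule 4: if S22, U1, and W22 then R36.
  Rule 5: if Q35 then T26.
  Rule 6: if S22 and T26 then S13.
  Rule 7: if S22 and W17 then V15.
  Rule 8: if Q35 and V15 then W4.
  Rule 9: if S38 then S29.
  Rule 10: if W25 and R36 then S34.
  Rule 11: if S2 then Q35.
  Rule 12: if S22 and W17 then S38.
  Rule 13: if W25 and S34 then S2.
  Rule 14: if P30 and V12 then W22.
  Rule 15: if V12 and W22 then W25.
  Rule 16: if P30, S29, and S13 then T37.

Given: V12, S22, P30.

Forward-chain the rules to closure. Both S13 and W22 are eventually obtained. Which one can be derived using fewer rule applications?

W22

W22: P30 and V12 hold, so W22 follows (Rule 14). [1 rule application]
S13: From P30 and V12, Rule 14 gives W22. From V12 and W22, Rule 15 gives W25. From W25 and W22, Rule 1 gives S34. From W25 and S34, Rule 13 gives S2. From S2, Rule 11 gives Q35. Q35 holds, so T26 follows (Rule 5). S22 and T26 hold, so S13 follows (Rule 6). [7 rule applications]
W22 needs fewer.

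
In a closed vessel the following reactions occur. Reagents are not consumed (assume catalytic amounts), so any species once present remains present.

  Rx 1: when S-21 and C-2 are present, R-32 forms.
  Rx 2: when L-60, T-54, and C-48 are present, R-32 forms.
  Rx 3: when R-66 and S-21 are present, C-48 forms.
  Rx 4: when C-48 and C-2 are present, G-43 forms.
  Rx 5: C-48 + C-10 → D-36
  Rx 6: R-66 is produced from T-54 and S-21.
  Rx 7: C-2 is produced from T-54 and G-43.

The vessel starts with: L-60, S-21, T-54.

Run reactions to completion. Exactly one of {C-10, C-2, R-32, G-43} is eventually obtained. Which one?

R-32

T-54 and S-21 present → R-66 forms (Rx 6).
R-66 and S-21 present → C-48 forms (Rx 3).
L-60, T-54, and C-48 present → R-32 forms (Rx 2).
C-2 would need T-54 and G-43 (Rx 7), but G-43 never forms. G-43 would need C-48 and C-2 (Rx 4), but C-2 never forms. No rule produces C-10, and it is not given.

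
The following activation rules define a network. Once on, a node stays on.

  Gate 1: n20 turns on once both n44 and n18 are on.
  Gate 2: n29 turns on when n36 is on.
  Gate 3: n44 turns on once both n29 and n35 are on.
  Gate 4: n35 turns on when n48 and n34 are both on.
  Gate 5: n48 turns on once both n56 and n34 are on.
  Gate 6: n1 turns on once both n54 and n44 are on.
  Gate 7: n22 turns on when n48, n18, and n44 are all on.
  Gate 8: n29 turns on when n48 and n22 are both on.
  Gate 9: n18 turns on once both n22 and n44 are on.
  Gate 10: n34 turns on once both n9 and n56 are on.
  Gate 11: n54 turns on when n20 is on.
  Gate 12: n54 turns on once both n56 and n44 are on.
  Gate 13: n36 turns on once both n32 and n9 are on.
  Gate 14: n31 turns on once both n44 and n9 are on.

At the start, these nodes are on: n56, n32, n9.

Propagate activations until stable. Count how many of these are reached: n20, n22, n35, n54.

2

n9 and n56 are on, so n34 turns on (Gate 10).
Gate 13: n32 and n9 on → n36 on.
Gate 2: n36 on → n29 on.
n56 and n34 are on, so n48 turns on (Gate 5).
Gate 4: n48 and n34 on → n35 on.
Gate 3: n29 and n35 on → n44 on.
n56 and n44 are on, so n54 turns on (Gate 12).
n20 would need n44 and n18 (Gate 1), but n18 never turns on.
n22 would need n48, n18, and n44 (Gate 7), but n18 never turns on.
n35: reached.
n54: reached.
Reached: n35 and n54 — 2 of the 4.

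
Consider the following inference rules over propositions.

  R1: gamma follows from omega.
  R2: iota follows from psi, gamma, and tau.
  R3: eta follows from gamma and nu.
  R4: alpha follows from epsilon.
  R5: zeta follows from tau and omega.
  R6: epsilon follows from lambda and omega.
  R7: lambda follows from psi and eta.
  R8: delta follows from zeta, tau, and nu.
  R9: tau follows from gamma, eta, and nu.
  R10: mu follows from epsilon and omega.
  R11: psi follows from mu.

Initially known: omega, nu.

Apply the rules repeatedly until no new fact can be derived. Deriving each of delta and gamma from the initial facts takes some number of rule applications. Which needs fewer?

gamma

gamma: omega holds, so gamma follows (R1). [1 rule application]
delta: omega holds, so gamma follows (R1). From gamma and nu, R3 gives eta. gamma, eta, and nu hold, so tau follows (R9). From tau and omega, R5 gives zeta. From zeta, tau, and nu, R8 gives delta. [5 rule applications]
gamma needs fewer.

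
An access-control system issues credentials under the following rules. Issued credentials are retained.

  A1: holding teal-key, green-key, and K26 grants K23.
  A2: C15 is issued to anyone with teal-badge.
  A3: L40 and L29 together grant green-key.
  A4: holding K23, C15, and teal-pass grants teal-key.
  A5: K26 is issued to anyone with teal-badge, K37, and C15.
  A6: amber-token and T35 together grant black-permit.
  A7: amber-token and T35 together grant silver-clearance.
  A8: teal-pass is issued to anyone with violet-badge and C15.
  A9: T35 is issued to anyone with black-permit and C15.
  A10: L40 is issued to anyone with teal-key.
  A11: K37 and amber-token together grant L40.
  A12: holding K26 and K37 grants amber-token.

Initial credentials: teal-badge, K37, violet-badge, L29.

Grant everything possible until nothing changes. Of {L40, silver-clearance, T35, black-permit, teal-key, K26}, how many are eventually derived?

Holding teal-badge grants C15 (A2).
Holding teal-badge, K37, and C15 grants K26 (A5).
Holding K26 and K37 grants amber-token (A12).
Holding K37 and amber-token grants L40 (A11).
L40: reached.
silver-clearance would need amber-token and T35 (A7), but T35 is never granted.
T35 would need black-permit and C15 (A9), but black-permit is never granted.
black-permit would need amber-token and T35 (A6), but T35 is never granted.
teal-key would need K23, C15, and teal-pass (A4), but K23 is never granted.
K26: reached.
Reached: L40 and K26 — 2 of the 6.

2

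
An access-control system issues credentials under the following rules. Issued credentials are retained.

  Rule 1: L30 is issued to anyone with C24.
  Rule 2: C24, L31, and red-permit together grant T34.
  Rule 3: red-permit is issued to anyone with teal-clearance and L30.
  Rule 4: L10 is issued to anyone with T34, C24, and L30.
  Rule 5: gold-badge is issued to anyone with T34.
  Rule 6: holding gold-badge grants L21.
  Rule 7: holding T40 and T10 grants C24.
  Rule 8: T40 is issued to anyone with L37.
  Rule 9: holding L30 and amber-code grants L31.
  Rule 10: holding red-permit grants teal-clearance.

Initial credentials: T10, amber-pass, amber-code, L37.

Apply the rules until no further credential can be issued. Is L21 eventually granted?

L21 would need gold-badge (Rule 6), but gold-badge is never granted.

No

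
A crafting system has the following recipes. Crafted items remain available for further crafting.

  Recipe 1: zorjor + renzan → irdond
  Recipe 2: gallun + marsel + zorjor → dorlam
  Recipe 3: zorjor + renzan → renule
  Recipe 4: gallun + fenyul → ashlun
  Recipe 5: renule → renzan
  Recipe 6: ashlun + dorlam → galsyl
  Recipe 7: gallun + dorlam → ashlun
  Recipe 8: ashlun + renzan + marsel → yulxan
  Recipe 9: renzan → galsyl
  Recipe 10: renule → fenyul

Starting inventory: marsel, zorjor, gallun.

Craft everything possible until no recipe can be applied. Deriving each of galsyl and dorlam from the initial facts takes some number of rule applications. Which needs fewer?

dorlam

dorlam: Using Recipe 2, gallun, marsel, and zorjor make dorlam. [1 rule application]
galsyl: gallun + marsel + zorjor → dorlam (Recipe 2). gallun + dorlam → ashlun (Recipe 7). Using Recipe 6, ashlun and dorlam make galsyl. [3 rule applications]
dorlam needs fewer.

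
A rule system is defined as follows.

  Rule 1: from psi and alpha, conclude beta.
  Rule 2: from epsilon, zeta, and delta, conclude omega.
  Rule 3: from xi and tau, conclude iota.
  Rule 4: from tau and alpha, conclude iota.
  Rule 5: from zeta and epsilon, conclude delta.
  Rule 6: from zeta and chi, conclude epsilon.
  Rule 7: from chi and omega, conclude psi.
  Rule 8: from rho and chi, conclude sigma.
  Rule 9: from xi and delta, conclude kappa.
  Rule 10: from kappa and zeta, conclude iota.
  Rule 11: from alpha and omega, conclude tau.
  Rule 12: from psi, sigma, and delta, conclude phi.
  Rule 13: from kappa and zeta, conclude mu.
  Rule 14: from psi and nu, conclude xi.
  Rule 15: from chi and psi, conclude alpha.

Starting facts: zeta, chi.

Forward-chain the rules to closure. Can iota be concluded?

Yes

zeta and chi hold, so epsilon follows (Rule 6).
zeta and epsilon hold, so delta follows (Rule 5).
From epsilon, zeta, and delta, Rule 2 gives omega.
chi and omega hold, so psi follows (Rule 7).
From chi and psi, Rule 15 gives alpha.
From alpha and omega, Rule 11 gives tau.
From tau and alpha, Rule 4 gives iota.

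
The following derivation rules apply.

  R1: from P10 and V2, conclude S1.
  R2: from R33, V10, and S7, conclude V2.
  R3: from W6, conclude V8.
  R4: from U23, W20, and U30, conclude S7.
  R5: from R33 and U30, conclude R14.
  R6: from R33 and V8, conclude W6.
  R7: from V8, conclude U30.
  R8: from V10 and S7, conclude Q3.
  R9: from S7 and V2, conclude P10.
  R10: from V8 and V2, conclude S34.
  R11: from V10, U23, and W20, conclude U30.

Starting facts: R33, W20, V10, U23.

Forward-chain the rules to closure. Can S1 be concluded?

From V10, U23, and W20, R11 gives U30.
From U23, W20, and U30, R4 gives S7.
R33, V10, and S7 hold, so V2 follows (R2).
S7 and V2 hold, so P10 follows (R9).
From P10 and V2, R1 gives S1.

Yes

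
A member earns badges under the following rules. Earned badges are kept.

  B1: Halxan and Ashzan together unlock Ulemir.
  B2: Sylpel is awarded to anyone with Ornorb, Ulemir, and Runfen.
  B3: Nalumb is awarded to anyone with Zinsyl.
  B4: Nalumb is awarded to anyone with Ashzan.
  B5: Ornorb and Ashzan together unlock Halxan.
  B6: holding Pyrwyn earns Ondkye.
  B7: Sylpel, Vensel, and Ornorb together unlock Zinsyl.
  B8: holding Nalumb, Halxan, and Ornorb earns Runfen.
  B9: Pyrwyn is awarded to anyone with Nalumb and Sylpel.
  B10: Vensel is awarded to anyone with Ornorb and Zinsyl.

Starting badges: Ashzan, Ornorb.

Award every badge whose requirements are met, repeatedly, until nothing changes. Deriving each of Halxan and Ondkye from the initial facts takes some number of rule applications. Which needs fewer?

Halxan

Halxan: With Ornorb and Ashzan, Halxan is earned (B5). [1 rule application]
Ondkye: With Ashzan, Nalumb is earned (B4). With Ornorb and Ashzan, Halxan is earned (B5). With Nalumb, Halxan, and Ornorb, Runfen is earned (B8). With Halxan and Ashzan, Ulemir is earned (B1). With Ornorb, Ulemir, and Runfen, Sylpel is earned (B2). With Nalumb and Sylpel, Pyrwyn is earned (B9). With Pyrwyn, Ondkye is earned (B6). [7 rule applications]
Halxan needs fewer.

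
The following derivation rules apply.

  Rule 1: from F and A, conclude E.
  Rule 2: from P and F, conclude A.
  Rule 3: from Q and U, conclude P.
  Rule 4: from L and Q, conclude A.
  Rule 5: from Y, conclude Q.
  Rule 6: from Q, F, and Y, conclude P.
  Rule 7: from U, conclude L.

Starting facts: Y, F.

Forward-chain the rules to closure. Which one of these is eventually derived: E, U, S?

From Y, Rule 5 gives Q.
From Q, F, and Y, Rule 6 gives P.
From P and F, Rule 2 gives A.
From F and A, Rule 1 gives E.
No rule produces S, and it is not given. No rule produces U, and it is not given.

E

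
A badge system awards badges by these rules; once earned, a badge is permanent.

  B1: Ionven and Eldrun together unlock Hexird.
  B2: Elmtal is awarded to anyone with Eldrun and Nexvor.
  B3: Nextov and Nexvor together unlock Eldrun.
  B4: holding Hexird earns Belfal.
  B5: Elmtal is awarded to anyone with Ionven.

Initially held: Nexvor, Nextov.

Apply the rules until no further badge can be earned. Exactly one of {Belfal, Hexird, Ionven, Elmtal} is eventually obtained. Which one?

Elmtal

With Nextov and Nexvor, Eldrun is earned (B3).
With Eldrun and Nexvor, Elmtal is earned (B2).
No rule produces Ionven, and it is not given. Hexird would need Ionven and Eldrun (B1), but Ionven is never earned. Belfal would need Hexird (B4), but Hexird is never earned.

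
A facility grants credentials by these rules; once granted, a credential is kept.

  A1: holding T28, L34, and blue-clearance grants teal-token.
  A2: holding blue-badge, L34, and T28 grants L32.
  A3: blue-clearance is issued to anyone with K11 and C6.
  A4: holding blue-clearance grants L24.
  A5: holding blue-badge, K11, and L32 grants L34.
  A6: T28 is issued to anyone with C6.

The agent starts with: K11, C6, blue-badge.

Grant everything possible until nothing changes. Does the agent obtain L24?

Holding K11 and C6 grants blue-clearance (A3).
Holding blue-clearance grants L24 (A4).

Yes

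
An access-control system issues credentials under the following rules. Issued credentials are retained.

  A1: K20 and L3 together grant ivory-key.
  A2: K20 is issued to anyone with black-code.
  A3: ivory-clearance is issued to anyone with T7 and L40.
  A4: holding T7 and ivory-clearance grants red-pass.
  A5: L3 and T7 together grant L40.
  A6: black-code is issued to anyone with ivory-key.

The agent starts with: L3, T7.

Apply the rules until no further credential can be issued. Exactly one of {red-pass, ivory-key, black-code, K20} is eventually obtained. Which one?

Holding L3 and T7 grants L40 (A5).
Holding T7 and L40 grants ivory-clearance (A3).
Holding T7 and ivory-clearance grants red-pass (A4).
ivory-key would need K20 and L3 (A1), but K20 is never granted. K20 would need black-code (A2), but black-code is never granted. black-code would need ivory-key (A6), but ivory-key is never granted.

red-pass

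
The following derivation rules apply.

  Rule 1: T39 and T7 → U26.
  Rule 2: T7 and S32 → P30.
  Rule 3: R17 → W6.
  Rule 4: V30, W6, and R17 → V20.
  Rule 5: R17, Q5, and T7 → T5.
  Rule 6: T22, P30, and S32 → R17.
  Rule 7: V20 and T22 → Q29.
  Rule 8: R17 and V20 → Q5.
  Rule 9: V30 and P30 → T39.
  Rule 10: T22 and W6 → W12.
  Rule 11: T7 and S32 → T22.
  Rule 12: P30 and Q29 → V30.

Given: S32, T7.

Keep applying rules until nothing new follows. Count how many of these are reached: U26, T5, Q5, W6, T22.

T7 and S32 hold, so T22 follows (Rule 11).
T7 and S32 hold, so P30 follows (Rule 2).
From T22, P30, and S32, Rule 6 gives R17.
From R17, Rule 3 gives W6.
U26 would need T39 and T7 (Rule 1), but T39 is never established.
T5 would need R17, Q5, and T7 (Rule 5), but Q5 is never established.
Q5 would need R17 and V20 (Rule 8), but V20 is never established.
W6: reached.
T22: reached.
Reached: W6 and T22 — 2 of the 5.

2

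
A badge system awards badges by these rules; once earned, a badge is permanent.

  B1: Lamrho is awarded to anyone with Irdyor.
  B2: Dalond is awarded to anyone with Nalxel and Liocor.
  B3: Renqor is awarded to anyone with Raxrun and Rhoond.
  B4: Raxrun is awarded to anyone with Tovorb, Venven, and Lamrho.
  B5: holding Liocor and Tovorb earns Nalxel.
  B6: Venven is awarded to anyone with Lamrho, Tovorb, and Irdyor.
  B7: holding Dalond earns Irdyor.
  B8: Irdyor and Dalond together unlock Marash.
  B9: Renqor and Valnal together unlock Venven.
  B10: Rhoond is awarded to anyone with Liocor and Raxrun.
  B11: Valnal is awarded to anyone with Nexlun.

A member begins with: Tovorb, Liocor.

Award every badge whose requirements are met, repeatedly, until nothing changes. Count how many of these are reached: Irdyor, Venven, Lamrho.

With Liocor and Tovorb, Nalxel is earned (B5).
With Nalxel and Liocor, Dalond is earned (B2).
With Dalond, Irdyor is earned (B7).
With Irdyor, Lamrho is earned (B1).
With Lamrho, Tovorb, and Irdyor, Venven is earned (B6).
Irdyor: reached.
Venven: reached.
Lamrho: reached.
All 3 are reached.

3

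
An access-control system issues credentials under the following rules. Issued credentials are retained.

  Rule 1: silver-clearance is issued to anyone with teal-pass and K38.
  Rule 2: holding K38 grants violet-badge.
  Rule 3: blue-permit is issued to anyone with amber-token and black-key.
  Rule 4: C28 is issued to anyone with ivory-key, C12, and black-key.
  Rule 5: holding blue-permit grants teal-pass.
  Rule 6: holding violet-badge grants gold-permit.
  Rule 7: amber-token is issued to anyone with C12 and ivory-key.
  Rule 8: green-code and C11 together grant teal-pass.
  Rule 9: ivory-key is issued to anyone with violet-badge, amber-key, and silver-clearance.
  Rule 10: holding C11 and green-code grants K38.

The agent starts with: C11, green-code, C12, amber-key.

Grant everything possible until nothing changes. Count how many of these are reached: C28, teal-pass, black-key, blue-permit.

Holding green-code and C11 grants teal-pass (Rule 8).
C28 would need ivory-key, C12, and black-key (Rule 4), but black-key is never granted.
teal-pass: reached.
No rule produces black-key, and it is not given.
blue-permit would need amber-token and black-key (Rule 3), but black-key is never granted.
Reached: teal-pass — 1 of the 4.

1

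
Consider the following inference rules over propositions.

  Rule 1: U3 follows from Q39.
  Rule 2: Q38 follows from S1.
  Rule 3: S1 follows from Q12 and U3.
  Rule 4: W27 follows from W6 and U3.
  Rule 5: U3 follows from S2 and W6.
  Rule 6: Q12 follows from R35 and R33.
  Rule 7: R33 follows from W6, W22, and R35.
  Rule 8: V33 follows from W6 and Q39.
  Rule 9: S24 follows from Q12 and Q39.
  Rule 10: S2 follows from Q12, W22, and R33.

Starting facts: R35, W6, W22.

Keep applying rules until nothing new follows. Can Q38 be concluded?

From W6, W22, and R35, Rule 7 gives R33.
From R35 and R33, Rule 6 gives Q12.
Q12, W22, and R33 hold, so S2 follows (Rule 10).
From S2 and W6, Rule 5 gives U3.
From Q12 and U3, Rule 3 gives S1.
From S1, Rule 2 gives Q38.

Yes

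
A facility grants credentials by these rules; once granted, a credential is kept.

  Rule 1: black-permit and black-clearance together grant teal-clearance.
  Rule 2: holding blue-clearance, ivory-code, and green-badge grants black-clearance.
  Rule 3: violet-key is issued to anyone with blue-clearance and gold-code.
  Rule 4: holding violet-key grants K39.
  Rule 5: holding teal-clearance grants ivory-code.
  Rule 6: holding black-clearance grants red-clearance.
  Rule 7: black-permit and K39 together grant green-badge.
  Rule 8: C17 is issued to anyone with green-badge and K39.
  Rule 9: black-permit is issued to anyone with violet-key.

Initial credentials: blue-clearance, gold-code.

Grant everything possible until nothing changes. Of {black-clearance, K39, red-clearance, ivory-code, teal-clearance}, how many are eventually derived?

1

Holding blue-clearance and gold-code grants violet-key (Rule 3).
Holding violet-key grants K39 (Rule 4).
black-clearance would need blue-clearance, ivory-code, and green-badge (Rule 2), but ivory-code is never granted.
K39: reached.
red-clearance would need black-clearance (Rule 6), but black-clearance is never granted.
ivory-code would need teal-clearance (Rule 5), but teal-clearance is never granted.
teal-clearance would need black-permit and black-clearance (Rule 1), but black-clearance is never granted.
Reached: K39 — 1 of the 5.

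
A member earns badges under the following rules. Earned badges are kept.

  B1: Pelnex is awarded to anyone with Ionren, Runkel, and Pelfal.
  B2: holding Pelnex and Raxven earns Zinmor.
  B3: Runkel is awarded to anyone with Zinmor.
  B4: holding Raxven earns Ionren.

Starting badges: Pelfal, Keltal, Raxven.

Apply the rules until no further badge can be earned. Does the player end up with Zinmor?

No

Zinmor would need Pelnex and Raxven (B2), but Pelnex is never earned.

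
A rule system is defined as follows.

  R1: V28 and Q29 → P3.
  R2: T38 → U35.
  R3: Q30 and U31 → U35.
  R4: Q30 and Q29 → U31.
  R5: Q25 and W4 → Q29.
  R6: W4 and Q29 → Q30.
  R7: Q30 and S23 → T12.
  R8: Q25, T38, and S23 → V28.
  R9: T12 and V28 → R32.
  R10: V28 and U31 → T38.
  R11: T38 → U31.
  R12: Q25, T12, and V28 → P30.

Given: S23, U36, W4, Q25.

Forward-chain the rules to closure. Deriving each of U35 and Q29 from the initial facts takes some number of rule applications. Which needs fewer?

Q29: From Q25 and W4, R5 gives Q29. [1 rule application]
U35: Q25 and W4 hold, so Q29 follows (R5). W4 and Q29 hold, so Q30 follows (R6). Q30 and Q29 hold, so U31 follows (R4). From Q30 and U31, R3 gives U35. [4 rule applications]
Q29 needs fewer.

Q29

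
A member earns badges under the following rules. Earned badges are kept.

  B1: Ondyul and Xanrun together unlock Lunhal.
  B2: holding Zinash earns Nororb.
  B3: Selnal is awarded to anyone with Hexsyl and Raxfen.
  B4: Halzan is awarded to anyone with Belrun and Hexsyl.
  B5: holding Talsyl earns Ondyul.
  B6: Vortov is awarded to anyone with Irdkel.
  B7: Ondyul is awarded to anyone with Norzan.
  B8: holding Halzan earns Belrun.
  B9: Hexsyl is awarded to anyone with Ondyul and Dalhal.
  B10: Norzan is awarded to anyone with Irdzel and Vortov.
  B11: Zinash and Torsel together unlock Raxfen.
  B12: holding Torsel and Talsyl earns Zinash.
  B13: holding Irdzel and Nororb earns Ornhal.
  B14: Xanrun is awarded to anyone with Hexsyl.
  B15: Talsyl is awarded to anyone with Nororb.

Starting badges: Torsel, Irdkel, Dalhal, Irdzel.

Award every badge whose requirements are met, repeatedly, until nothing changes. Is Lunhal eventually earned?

Yes

With Irdkel, Vortov is earned (B6).
With Irdzel and Vortov, Norzan is earned (B10).
With Norzan, Ondyul is earned (B7).
With Ondyul and Dalhal, Hexsyl is earned (B9).
With Hexsyl, Xanrun is earned (B14).
With Ondyul and Xanrun, Lunhal is earned (B1).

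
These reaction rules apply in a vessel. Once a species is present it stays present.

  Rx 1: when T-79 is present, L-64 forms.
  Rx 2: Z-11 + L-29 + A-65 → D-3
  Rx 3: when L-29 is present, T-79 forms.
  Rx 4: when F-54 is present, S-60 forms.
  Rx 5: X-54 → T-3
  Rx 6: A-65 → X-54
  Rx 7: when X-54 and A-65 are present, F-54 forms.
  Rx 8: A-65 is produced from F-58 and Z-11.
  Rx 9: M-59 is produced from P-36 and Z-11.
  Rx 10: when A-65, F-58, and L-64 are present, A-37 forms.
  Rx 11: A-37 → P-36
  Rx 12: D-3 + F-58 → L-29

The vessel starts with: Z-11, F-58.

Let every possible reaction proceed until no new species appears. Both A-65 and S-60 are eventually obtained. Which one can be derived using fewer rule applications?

A-65

A-65: F-58 and Z-11 present → A-65 forms (Rx 8). [1 rule application]
S-60: F-58 and Z-11 present → A-65 forms (Rx 8). A-65 present → X-54 forms (Rx 6). X-54 and A-65 present → F-54 forms (Rx 7). F-54 present → S-60 forms (Rx 4). [4 rule applications]
A-65 needs fewer.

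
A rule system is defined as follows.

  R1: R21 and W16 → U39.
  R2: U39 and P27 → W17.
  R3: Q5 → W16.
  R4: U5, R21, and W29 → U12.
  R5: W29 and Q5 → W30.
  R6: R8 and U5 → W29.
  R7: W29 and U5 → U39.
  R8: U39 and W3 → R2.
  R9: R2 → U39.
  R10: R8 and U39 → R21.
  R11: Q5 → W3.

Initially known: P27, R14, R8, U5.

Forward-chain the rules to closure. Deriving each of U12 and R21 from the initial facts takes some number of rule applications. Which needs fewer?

R21

R21: From R8 and U5, R6 gives W29. W29 and U5 hold, so U39 follows (R7). R8 and U39 hold, so R21 follows (R10). [3 rule applications]
U12: From R8 and U5, R6 gives W29. From W29 and U5, R7 gives U39. R8 and U39 hold, so R21 follows (R10). From U5, R21, and W29, R4 gives U12. [4 rule applications]
R21 needs fewer.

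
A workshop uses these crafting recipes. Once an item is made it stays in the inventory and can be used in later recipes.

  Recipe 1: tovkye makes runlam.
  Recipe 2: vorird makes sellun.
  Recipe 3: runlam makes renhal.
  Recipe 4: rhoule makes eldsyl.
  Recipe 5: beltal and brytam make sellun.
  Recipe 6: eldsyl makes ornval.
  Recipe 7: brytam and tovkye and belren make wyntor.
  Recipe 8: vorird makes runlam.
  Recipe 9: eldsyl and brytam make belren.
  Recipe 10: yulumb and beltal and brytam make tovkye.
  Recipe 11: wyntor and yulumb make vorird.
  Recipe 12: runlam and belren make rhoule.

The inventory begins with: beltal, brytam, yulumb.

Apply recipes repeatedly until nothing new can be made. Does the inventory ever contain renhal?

Using Recipe 10, yulumb, beltal, and brytam make tovkye.
tovkye → runlam (Recipe 1).
runlam → renhal (Recipe 3).

Yes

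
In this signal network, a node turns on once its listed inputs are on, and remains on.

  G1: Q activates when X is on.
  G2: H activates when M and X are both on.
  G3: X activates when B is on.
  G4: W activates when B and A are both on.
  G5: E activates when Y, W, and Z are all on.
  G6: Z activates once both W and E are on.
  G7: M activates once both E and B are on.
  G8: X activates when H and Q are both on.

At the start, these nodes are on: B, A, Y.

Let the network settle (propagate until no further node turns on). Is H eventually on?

H would need M and X (G2), but M never turns on.

No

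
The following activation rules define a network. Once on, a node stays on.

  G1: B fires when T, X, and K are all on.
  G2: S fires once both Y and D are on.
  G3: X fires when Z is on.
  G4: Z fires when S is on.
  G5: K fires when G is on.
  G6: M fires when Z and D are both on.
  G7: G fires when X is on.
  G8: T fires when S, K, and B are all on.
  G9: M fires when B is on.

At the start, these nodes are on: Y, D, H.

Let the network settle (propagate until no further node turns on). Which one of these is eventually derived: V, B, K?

K

Y and D are on, so S fires (G2).
S is on, so Z fires (G4).
G3: Z on → X on.
G7: X on → G on.
G is on, so K fires (G5).
No rule produces V, and it is not given. B would need T, X, and K (G1), but T never turns on.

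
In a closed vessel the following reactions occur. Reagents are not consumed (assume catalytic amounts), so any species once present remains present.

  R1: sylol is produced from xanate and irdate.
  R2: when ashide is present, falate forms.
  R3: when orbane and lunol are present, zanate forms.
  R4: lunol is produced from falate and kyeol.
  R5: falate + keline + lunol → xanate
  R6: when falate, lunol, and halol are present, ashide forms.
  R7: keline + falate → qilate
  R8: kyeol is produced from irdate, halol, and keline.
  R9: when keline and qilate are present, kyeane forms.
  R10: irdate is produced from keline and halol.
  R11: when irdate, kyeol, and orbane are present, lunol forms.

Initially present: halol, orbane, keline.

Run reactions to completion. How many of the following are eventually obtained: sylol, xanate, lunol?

keline and halol present → irdate forms (R10).
irdate, halol, and keline present → kyeol forms (R8).
irdate, kyeol, and orbane present → lunol forms (R11).
sylol would need xanate and irdate (R1), but xanate never forms.
xanate would need falate, keline, and lunol (R5), but falate never forms.
lunol: reached.
Reached: lunol — 1 of the 3.

1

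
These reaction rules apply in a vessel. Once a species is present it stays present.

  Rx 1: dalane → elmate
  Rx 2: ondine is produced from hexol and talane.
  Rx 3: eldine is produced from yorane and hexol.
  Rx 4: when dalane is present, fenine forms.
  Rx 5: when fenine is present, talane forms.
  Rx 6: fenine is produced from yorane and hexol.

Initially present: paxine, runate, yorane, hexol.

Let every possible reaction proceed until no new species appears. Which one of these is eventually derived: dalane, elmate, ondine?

ondine

yorane and hexol present → fenine forms (Rx 6).
fenine present → talane forms (Rx 5).
hexol and talane present → ondine forms (Rx 2).
elmate would need dalane (Rx 1), but dalane never forms. No rule produces dalane, and it is not given.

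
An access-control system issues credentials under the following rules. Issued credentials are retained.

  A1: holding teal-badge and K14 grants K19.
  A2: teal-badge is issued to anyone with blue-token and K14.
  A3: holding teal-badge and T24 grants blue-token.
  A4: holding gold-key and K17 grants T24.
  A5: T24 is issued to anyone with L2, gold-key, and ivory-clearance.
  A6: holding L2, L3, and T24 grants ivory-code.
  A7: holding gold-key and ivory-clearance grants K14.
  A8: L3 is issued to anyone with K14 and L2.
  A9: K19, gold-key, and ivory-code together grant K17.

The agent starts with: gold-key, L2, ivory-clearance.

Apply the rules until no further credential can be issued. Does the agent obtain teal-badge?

No

teal-badge would need blue-token and K14 (A2), but blue-token is never granted.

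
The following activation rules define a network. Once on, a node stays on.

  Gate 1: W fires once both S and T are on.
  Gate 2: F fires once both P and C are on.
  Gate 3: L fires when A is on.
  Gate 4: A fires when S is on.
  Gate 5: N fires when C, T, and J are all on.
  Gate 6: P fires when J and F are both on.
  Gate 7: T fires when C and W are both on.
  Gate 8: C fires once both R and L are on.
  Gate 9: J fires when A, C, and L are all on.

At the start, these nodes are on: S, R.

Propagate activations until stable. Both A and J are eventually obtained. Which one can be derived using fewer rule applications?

A

A: S is on, so A fires (Gate 4). [1 rule application]
J: Gate 4: S on → A on. A is on, so L fires (Gate 3). R and L are on, so C fires (Gate 8). Gate 9: A, C, and L on → J on. [4 rule applications]
A needs fewer.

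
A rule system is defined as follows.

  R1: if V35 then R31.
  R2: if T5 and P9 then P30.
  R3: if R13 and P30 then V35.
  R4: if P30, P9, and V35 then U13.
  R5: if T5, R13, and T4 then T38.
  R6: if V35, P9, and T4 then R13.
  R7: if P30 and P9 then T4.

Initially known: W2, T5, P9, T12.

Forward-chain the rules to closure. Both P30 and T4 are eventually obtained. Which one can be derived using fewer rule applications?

P30: T5 and P9 hold, so P30 follows (R2). [1 rule application]
T4: T5 and P9 hold, so P30 follows (R2). From P30 and P9, R7 gives T4. [2 rule applications]
P30 needs fewer.

P30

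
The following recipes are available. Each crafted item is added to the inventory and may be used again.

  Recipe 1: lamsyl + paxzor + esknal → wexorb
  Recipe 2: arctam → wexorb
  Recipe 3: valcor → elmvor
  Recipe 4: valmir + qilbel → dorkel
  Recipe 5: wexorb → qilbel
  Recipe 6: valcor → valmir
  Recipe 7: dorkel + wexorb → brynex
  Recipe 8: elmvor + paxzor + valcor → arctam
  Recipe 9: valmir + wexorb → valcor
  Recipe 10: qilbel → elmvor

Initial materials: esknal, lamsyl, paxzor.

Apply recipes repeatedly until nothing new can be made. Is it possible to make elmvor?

lamsyl + paxzor + esknal → wexorb (Recipe 1).
wexorb → qilbel (Recipe 5).
Using Recipe 10, qilbel makes elmvor.

Yes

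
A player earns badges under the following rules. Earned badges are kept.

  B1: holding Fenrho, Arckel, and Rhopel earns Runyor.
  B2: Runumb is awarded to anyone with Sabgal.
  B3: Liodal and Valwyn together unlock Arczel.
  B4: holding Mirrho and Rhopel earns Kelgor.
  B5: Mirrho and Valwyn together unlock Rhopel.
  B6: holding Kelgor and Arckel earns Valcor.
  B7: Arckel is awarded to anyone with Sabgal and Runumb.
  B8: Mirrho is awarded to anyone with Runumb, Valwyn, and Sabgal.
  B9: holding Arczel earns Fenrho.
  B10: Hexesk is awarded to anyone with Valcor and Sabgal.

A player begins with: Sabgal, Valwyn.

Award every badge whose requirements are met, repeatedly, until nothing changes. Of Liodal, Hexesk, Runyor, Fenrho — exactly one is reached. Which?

With Sabgal, Runumb is earned (B2).
With Sabgal and Runumb, Arckel is earned (B7).
With Runumb, Valwyn, and Sabgal, Mirrho is earned (B8).
With Mirrho and Valwyn, Rhopel is earned (B5).
With Mirrho and Rhopel, Kelgor is earned (B4).
With Kelgor and Arckel, Valcor is earned (B6).
With Valcor and Sabgal, Hexesk is earned (B10).
Runyor would need Fenrho, Arckel, and Rhopel (B1), but Fenrho is never earned. No rule produces Liodal, and it is not given. Fenrho would need Arczel (B9), but Arczel is never earned.

Hexesk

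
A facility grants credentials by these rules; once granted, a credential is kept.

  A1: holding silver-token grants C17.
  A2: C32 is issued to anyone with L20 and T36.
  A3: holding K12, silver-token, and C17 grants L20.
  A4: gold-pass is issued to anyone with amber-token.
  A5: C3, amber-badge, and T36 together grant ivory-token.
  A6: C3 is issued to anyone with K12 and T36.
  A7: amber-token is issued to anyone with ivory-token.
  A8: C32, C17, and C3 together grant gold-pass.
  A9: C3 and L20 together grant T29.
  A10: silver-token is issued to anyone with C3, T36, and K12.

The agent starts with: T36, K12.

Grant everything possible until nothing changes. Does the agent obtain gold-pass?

Holding K12 and T36 grants C3 (A6).
Holding C3, T36, and K12 grants silver-token (A10).
Holding silver-token grants C17 (A1).
Holding K12, silver-token, and C17 grants L20 (A3).
Holding L20 and T36 grants C32 (A2).
Holding C32, C17, and C3 grants gold-pass (A8).

Yes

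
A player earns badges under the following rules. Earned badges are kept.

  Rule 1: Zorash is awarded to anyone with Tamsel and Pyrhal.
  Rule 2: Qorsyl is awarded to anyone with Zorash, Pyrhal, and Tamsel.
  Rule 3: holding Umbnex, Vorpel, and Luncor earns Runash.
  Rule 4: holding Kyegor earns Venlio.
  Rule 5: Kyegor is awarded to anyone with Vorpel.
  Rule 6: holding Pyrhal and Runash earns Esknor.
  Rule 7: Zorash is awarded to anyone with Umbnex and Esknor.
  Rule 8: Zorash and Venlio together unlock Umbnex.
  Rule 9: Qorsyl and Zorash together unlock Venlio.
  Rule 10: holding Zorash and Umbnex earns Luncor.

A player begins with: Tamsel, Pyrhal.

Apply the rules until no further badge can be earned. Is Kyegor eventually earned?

No

Kyegor would need Vorpel (Rule 5), but Vorpel is never earned.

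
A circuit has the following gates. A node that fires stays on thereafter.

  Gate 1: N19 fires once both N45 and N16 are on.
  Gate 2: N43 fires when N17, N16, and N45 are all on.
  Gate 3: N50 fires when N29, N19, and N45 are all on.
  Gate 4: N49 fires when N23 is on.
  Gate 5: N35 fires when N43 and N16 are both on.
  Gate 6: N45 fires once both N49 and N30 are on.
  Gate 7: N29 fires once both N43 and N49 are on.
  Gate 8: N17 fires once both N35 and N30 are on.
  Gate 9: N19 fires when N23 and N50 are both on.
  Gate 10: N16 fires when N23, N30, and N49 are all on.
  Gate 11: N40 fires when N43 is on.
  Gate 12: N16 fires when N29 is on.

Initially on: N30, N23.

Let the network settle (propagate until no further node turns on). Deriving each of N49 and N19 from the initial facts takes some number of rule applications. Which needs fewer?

N49: N23 is on, so N49 fires (Gate 4). [1 rule application]
N19: Gate 4: N23 on → N49 on. N49 and N30 are on, so N45 fires (Gate 6). Gate 10: N23, N30, and N49 on → N16 on. N45 and N16 are on, so N19 fires (Gate 1). [4 rule applications]
N49 needs fewer.

N49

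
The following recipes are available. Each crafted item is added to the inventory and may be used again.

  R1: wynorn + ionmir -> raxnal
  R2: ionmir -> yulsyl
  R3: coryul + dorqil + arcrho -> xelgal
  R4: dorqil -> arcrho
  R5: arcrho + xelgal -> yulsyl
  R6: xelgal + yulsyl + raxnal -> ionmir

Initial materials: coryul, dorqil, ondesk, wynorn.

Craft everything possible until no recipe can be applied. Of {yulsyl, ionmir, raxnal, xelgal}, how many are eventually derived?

2

dorqil -> arcrho (R4).
Using R3, coryul, dorqil, and arcrho make xelgal.
Using R5, arcrho and xelgal make yulsyl.
yulsyl: reached.
ionmir would need xelgal, yulsyl, and raxnal (R6), but raxnal is never obtained.
raxnal would need wynorn and ionmir (R1), but ionmir is never obtained.
xelgal: reached.
Reached: yulsyl and xelgal — 2 of the 4.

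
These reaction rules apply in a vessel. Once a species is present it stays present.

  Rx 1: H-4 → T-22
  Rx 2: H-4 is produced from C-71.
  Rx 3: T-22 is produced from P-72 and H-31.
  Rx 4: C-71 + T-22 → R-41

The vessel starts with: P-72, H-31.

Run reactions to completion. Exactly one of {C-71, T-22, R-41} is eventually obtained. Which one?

T-22

P-72 and H-31 present → T-22 forms (Rx 3).
R-41 would need C-71 and T-22 (Rx 4), but C-71 never forms. No rule produces C-71, and it is not given.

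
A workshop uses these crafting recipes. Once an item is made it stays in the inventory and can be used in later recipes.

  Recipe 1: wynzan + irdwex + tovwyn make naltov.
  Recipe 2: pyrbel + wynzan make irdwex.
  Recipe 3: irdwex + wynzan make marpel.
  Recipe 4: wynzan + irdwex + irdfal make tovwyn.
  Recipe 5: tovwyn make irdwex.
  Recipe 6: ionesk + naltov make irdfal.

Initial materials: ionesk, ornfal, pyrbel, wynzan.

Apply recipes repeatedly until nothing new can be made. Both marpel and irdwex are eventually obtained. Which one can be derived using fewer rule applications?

irdwex: Using Recipe 2, pyrbel and wynzan make irdwex. [1 rule application]
marpel: pyrbel + wynzan → irdwex (Recipe 2). irdwex + wynzan → marpel (Recipe 3). [2 rule applications]
irdwex needs fewer.

irdwex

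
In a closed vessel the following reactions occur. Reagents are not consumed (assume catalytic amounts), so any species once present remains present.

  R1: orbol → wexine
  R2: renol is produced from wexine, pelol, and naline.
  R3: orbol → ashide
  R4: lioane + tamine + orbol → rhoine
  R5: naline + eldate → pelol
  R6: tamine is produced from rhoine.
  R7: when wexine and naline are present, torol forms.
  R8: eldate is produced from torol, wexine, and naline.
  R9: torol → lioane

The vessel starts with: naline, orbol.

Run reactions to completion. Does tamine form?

tamine would need rhoine (R6), but rhoine never forms.

No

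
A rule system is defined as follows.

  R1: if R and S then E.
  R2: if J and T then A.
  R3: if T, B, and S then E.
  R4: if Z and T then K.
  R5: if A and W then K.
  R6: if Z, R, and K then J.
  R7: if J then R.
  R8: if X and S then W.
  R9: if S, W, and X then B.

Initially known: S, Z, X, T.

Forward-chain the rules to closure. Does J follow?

No

J would need Z, R, and K (R6), but R is never established.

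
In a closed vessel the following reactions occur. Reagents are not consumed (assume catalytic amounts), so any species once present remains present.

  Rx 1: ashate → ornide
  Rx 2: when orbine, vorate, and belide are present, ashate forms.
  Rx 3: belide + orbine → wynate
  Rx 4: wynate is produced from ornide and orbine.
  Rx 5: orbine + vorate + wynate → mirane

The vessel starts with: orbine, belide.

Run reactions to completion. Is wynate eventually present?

Yes

belide and orbine present → wynate forms (Rx 3).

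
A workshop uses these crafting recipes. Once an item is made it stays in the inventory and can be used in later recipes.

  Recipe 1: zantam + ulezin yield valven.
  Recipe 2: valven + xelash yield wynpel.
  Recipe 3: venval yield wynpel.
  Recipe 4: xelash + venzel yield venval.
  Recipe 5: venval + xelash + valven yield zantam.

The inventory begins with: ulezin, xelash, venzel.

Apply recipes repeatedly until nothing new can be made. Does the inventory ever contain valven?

valven would need zantam and ulezin (Recipe 1), but zantam is never obtained.

No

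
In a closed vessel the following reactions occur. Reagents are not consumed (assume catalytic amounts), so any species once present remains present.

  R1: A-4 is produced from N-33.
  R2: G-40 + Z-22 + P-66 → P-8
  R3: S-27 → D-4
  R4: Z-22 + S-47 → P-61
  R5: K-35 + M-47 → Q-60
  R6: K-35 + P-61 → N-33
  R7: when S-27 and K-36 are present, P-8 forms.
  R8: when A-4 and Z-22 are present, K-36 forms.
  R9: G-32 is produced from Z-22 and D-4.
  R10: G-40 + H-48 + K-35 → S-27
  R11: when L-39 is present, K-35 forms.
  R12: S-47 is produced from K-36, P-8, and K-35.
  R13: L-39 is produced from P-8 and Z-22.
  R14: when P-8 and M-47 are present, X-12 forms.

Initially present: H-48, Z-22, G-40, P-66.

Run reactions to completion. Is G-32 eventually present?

Yes

G-40, Z-22, and P-66 present → P-8 forms (R2).
P-8 and Z-22 present → L-39 forms (R13).
L-39 present → K-35 forms (R11).
G-40, H-48, and K-35 present → S-27 forms (R10).
S-27 present → D-4 forms (R3).
Z-22 and D-4 present → G-32 forms (R9).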